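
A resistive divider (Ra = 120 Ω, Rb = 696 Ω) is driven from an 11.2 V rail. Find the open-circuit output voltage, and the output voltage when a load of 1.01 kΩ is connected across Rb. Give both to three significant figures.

Unloaded: 9.55 V; loaded: 8.67 V

Open-circuit: V = 11.2 × 696/(120 + 696) = 9.55 V.
With the load, Rb becomes Rb‖R_L = 412.1 Ω, so V = 11.2 × 412.1/532.1 = 8.67 V.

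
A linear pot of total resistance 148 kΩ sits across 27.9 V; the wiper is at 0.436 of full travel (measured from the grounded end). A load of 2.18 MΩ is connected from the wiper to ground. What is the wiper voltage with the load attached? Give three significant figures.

V ≈ 12.0 V

The wiper splits the pot into (1−α)R = 83.47 kΩ above and αR = 64.53 kΩ below.
Lower section ‖ load = 62.67 kΩ.
V_wiper = 27.9 × 62.67/(83.47 + 62.67) = 12.0 V.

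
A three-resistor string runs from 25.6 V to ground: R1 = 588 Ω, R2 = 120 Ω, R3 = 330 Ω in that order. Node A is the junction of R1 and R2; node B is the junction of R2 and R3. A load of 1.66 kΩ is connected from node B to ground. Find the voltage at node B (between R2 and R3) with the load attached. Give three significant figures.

V ≈ 7.17 V

At node B, R3 is in parallel with the load: R3‖R_L = 275.3 Ω.
Below node A the resistance is R2 + (R3‖R_L) = 395.3 Ω, so V_A = 25.6 × 395.3/983.3 = 10.29 V.
Then V_B = V_A × (R3‖R_L)/(R2 + R3‖R_L) = 10.29 × 275.3/395.3 = 7.17 V.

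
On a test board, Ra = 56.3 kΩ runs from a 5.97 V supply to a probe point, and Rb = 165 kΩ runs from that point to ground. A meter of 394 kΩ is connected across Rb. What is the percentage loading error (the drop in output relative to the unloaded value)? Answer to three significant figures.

The divider's output (Thévenin) resistance is Ra‖Rb = 41.98 kΩ.
Fractional drop under load = R_th/(R_th + R_L) = 41.98 / (41.98 + 394) = 0.09628.
So the output falls by 9.63 %.

9.63 %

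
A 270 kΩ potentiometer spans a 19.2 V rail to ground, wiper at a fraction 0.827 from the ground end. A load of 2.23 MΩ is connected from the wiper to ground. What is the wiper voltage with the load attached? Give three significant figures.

The wiper splits the pot into (1−α)R = 46.71 kΩ above and αR = 223.3 kΩ below.
Lower section ‖ load = 203.0 kΩ.
V_wiper = 19.2 × 203.0/(46.71 + 203.0) = 15.6 V.

V ≈ 15.6 V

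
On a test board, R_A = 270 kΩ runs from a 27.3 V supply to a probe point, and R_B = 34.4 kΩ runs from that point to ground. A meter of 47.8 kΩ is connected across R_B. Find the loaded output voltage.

The load sits in parallel with R_B: R_B‖R_L = (34.4 × 47.8) / (34.4 + 47.8) = 20.00 kΩ.
V_out = 27.3 × 20.00 / (270 + 20.00) = 27.3 × 20.00/290.0 = 1.88 V.
(Unloaded it would have been 3.09 V.)

V_out ≈ 1.88 V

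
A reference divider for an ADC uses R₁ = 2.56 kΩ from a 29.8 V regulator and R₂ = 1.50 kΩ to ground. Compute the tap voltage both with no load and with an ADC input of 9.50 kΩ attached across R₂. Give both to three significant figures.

Open-circuit: V = 29.8 × 1.50/(2.56 + 1.50) = 11.0 V.
With the load, R₂ becomes R₂‖R_L = 1.295 kΩ, so V = 29.8 × 1.295/3.855 = 10.0 V.

Unloaded: 11.0 V; loaded: 10.0 V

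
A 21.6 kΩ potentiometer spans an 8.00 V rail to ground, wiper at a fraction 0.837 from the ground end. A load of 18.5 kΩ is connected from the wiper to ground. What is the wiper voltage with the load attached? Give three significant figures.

V ≈ 5.78 V

The wiper splits the pot into (1−α)R = 3.521 kΩ above and αR = 18.08 kΩ below.
Lower section ‖ load = 9.144 kΩ.
V_wiper = 8.00 × 9.144/(3.521 + 9.144) = 5.78 V.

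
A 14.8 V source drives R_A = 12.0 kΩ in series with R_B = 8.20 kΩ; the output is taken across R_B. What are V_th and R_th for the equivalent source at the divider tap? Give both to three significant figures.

V_th is the open-circuit tap voltage: 14.8 × 8.20/(12.0 + 8.20) = 6.01 V.
With the supply zeroed, R_A and R_B appear in parallel from the tap: R_th = R_A‖R_B = (12.0 × 8.20)/20.20 = 4.87 kΩ.

V_th = 6.01 V, R_th = 4.87 kΩ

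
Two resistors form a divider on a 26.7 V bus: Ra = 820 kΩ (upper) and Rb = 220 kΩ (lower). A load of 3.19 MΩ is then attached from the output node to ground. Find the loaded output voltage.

V_out ≈ 5.36 V

The load sits in parallel with Rb: Rb‖R_L = (220 × 3190) / (220 + 3190) = 205.8 kΩ.
V_out = 26.7 × 205.8 / (820 + 205.8) = 26.7 × 205.8/1026 = 5.36 V.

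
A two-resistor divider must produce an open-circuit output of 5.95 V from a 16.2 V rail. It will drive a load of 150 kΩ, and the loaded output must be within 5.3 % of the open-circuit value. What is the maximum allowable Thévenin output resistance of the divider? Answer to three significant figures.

R_th ≤ 8.39 kΩ

Loading drop = R_th/(R_th + R_L) ≤ 0.0530, so R_th ≤ R_L · ε/(1−ε) = 150 kΩ × 0.0530/0.9470 = 8.39 kΩ.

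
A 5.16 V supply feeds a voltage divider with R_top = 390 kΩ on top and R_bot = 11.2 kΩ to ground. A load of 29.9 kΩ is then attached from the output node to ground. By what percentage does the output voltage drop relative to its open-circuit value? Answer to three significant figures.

26.7 %

Unloaded V = 5.16 × 11.2/401.2 = 0.1440 V.
Loaded: R_bot‖R_L = 8.148 kΩ, giving V = 5.16 × 8.148/398.1 = 0.1056 V.
Drop = (0.1440 − 0.1056) / 0.1440 = 26.7 %.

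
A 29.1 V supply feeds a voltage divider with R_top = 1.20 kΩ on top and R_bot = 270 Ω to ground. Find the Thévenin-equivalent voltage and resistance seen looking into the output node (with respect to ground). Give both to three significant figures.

V_th is the open-circuit tap voltage: 29.1 × 270/(1200 + 270) = 5.34 V.
With the supply zeroed, R_top and R_bot appear in parallel from the tap: R_th = R_top‖R_bot = (1200 × 270)/1470 = 220 Ω.

V_th = 5.34 V, R_th = 220 Ω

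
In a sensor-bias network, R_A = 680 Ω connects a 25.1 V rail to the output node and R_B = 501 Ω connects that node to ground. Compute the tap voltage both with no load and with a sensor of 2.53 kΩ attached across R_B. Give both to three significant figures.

Open-circuit: V = 25.1 × 501/(680 + 501) = 10.6 V.
With the load, R_B becomes R_B‖R_L = 418.2 Ω, so V = 25.1 × 418.2/1098 = 9.56 V.

Unloaded: 10.6 V; loaded: 9.56 V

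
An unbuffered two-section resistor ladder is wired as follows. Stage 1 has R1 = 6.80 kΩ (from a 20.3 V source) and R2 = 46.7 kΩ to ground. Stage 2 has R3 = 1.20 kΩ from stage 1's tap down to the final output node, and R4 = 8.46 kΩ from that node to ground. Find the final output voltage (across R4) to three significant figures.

V_out ≈ 9.61 V

Stage 2 presents R3+R4 = 9.660 kΩ as a load on stage 1's tap.
Stage 1's lower leg becomes R2‖(R3+R4) = 8.004 kΩ, so V_mid = 20.3 × 8.004/14.80 = 10.98 V.
Stage 2 is itself unloaded: V_out = V_mid × R4/(R3+R4) = 10.98 × 8.46/9.660 = 9.61 V.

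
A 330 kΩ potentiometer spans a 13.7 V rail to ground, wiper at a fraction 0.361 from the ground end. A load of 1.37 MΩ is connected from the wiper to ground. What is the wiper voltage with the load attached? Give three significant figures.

The wiper splits the pot into (1−α)R = 210.9 kΩ above and αR = 119.1 kΩ below.
Lower section ‖ load = 109.6 kΩ.
V_wiper = 13.7 × 109.6/(210.9 + 109.6) = 4.69 V.

V ≈ 4.69 V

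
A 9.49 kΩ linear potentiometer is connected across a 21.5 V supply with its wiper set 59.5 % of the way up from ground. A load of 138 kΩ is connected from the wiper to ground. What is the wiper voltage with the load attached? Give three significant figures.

The wiper splits the pot into (1−α)R = 3.843 kΩ above and αR = 5.647 kΩ below.
Lower section ‖ load = 5.425 kΩ.
V_wiper = 21.5 × 5.425/(3.843 + 5.425) = 12.6 V.

V ≈ 12.6 V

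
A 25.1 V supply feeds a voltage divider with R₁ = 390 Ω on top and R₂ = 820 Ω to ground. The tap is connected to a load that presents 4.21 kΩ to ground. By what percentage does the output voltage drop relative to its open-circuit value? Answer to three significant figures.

5.91 %

The divider's output (Thévenin) resistance is R₁‖R₂ = 264.3 Ω.
Fractional drop under load = R_th/(R_th + R_L) = 264.3 / (264.3 + 4210) = 0.05907.
So the output falls by 5.91 %.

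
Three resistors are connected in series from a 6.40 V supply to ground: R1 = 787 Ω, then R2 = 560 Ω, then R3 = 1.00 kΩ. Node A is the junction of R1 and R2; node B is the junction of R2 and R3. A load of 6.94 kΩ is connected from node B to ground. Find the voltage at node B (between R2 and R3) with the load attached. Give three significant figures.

At node B, R3 is in parallel with the load: R3‖R_L = 874.1 Ω.
Below node A the resistance is R2 + (R3‖R_L) = 1434 Ω, so V_A = 6.40 × 1434/2221 = 4.132 V.
Then V_B = V_A × (R3‖R_L)/(R2 + R3‖R_L) = 4.132 × 874.1/1434 = 2.52 V.

V ≈ 2.52 V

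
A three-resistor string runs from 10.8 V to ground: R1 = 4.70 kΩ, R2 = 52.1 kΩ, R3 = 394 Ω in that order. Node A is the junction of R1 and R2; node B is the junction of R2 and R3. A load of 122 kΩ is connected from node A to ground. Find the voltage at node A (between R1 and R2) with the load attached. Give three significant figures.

V ≈ 9.57 V

Below node A the series string R2+R3 = 52490 Ω sits in parallel with the 122000 Ω load: 36700 Ω.
V_A = 10.8 × 36700/(4700 + 36700) = 9.57 V.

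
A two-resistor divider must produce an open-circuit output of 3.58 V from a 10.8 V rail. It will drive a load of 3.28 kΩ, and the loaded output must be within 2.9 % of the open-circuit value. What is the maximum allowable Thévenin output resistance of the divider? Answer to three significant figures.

Loading drop = R_th/(R_th + R_L) ≤ 0.0290, so R_th ≤ R_L · ε/(1−ε) = 3.28 kΩ × 0.0290/0.9710 = 98.0 Ω.
(Any R1, R2 with R2/(R1+R2) = 0.331 and R1‖R2 ≤ 98.0 Ω will meet the spec.)

R_th ≤ 98.0 Ω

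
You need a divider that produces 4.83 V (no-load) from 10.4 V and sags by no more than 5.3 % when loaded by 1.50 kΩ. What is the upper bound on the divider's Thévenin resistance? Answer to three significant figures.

R_th ≤ 83.9 Ω

Loading drop = R_th/(R_th + R_L) ≤ 0.0530, so R_th ≤ R_L · ε/(1−ε) = 1.50 kΩ × 0.0530/0.9470 = 83.9 Ω.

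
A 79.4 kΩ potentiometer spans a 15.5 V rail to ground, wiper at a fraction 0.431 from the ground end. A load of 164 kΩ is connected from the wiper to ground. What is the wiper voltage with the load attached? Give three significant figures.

The wiper splits the pot into (1−α)R = 45.18 kΩ above and αR = 34.22 kΩ below.
Lower section ‖ load = 28.31 kΩ.
V_wiper = 15.5 × 28.31/(45.18 + 28.31) = 5.97 V.

V ≈ 5.97 V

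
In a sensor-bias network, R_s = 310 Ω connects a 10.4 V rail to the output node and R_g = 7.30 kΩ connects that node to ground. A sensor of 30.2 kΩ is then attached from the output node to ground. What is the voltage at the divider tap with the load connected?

V_out ≈ 9.88 V

The load sits in parallel with R_g: R_g‖R_L = (7300 × 30200) / (7300 + 30200) = 5879 Ω.
V_out = 10.4 × 5879 / (310 + 5879) = 10.4 × 5879/6189 = 9.88 V.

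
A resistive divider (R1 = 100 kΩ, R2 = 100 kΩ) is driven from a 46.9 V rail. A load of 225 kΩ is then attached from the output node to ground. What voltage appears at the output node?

The load sits in parallel with R2: R2‖R_L = (100 × 225) / (100 + 225) = 69.23 kΩ.
V_out = 46.9 × 69.23 / (100 + 69.23) = 46.9 × 69.23/169.2 = 19.2 V.

V_out ≈ 19.2 V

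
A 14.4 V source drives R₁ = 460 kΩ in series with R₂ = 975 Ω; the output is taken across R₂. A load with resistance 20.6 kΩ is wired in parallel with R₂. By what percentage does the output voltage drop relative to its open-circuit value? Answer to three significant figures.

4.51 %

The divider's output (Thévenin) resistance is R₁‖R₂ = 972.9 Ω.
Fractional drop under load = R_th/(R_th + R_L) = 972.9 / (972.9 + 20600) = 0.04510.
So the output falls by 4.51 %.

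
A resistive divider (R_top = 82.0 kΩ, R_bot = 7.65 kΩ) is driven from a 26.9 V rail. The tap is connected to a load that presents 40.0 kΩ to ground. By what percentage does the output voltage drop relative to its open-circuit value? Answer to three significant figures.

14.9 %

The divider's output (Thévenin) resistance is R_top‖R_bot = 6.997 kΩ.
Fractional drop under load = R_th/(R_th + R_L) = 6.997 / (6.997 + 40.0) = 0.1489.
So the output falls by 14.9 %.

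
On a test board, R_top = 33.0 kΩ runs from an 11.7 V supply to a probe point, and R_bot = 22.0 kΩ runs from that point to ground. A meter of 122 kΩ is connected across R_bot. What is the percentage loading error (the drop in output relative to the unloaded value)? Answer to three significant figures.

Unloaded V = 11.7 × 22.0/55.00 = 4.6800 V.
Loaded: R_bot‖R_L = 18.64 kΩ, giving V = 11.7 × 18.64/51.64 = 4.2231 V.
Drop = (4.6800 − 4.2231) / 4.6800 = 9.76 %.

9.76 %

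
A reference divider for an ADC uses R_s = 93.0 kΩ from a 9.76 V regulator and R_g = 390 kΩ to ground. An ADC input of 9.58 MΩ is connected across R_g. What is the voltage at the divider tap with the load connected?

V_out ≈ 7.82 V

The load sits in parallel with R_g: R_g‖R_L = (390 × 9580) / (390 + 9580) = 374.7 kΩ.
V_out = 9.76 × 374.7 / (93.0 + 374.7) = 9.76 × 374.7/467.7 = 7.82 V.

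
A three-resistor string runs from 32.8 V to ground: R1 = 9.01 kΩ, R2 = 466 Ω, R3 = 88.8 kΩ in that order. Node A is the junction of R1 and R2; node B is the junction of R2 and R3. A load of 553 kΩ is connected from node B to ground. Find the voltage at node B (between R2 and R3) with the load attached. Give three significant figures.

At node B, R3 is in parallel with the load: R3‖R_L = 76510 Ω.
Below node A the resistance is R2 + (R3‖R_L) = 76980 Ω, so V_A = 32.8 × 76980/85990 = 29.36 V.
Then V_B = V_A × (R3‖R_L)/(R2 + R3‖R_L) = 29.36 × 76510/76980 = 29.2 V.

V ≈ 29.2 V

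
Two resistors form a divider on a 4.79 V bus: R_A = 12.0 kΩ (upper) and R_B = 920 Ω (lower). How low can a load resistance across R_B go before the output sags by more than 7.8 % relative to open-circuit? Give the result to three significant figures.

Output resistance R_th = R_A‖R_B = (12000 × 920)/12920 = 854.5 Ω.
The fractional drop is R_th/(R_th + R_L); requiring this ≤ 0.0780 gives R_L ≥ R_th(1/0.0780 − 1) = 854.5 × 11.82 = 10.1 kΩ.

R_L(min) ≈ 10.1 kΩ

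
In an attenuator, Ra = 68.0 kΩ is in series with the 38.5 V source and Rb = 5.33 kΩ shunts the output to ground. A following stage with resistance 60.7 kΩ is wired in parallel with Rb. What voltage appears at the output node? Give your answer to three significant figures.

The load sits in parallel with Rb: Rb‖R_L = (5.33 × 60.7) / (5.33 + 60.7) = 4.900 kΩ.
V_out = 38.5 × 4.900 / (68.0 + 4.900) = 38.5 × 4.900/72.90 = 2.59 V.
(Unloaded it would have been 2.80 V.)

V_out ≈ 2.59 V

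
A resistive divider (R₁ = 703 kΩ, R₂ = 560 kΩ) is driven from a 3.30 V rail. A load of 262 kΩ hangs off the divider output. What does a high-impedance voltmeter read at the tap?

V_out ≈ 0.668 V

The load sits in parallel with R₂: R₂‖R_L = (560 × 262) / (560 + 262) = 178.5 kΩ.
V_out = 3.30 × 178.5 / (703 + 178.5) = 3.30 × 178.5/881.5 = 0.668 V.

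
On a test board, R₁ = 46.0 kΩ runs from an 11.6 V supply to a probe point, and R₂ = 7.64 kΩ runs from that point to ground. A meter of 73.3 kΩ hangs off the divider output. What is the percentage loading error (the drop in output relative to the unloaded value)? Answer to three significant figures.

8.20 %

The divider's output (Thévenin) resistance is R₁‖R₂ = 6.552 kΩ.
Fractional drop under load = R_th/(R_th + R_L) = 6.552 / (6.552 + 73.3) = 0.08205.
So the output falls by 8.20 %.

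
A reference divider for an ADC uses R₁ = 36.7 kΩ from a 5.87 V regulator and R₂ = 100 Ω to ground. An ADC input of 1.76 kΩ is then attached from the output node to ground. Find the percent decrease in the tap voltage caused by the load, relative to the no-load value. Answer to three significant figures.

The divider's output (Thévenin) resistance is R₁‖R₂ = 99.73 Ω.
Fractional drop under load = R_th/(R_th + R_L) = 99.73 / (99.73 + 1760) = 0.05363.
So the output falls by 5.36 %.

5.36 %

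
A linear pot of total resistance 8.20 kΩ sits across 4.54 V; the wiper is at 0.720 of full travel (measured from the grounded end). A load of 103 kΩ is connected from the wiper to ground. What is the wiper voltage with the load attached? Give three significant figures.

V ≈ 3.22 V

The wiper splits the pot into (1−α)R = 2.296 kΩ above and αR = 5.904 kΩ below.
Lower section ‖ load = 5.584 kΩ.
V_wiper = 4.54 × 5.584/(2.296 + 5.584) = 3.22 V.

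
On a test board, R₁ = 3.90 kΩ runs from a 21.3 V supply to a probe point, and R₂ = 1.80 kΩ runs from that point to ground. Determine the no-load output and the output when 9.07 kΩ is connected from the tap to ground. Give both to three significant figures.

Open-circuit: V = 21.3 × 1.80/(3.90 + 1.80) = 6.73 V.
With the load, R₂ becomes R₂‖R_L = 1.502 kΩ, so V = 21.3 × 1.502/5.402 = 5.92 V.

Unloaded: 6.73 V; loaded: 5.92 V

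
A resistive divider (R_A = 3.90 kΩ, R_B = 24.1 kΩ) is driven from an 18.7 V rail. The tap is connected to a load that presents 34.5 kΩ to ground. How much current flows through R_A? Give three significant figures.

R_B‖R_L = 14.19 kΩ, so the source sees R_A + R_B‖R_L = 18.09 kΩ.
I = 18.7 V / 18.09 kΩ = 1.03 mA.

I ≈ 1.03 mA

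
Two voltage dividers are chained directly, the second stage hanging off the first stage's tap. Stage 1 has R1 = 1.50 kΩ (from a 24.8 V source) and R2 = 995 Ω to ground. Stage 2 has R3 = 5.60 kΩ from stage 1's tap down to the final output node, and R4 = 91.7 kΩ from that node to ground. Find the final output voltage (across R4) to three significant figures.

V_out ≈ 9.26 V

Stage 2 presents R3+R4 = 97300 Ω as a load on stage 1's tap.
Stage 1's lower leg becomes R2‖(R3+R4) = 984.9 Ω, so V_mid = 24.8 × 984.9/2485 = 9.830 V.
Stage 2 is itself unloaded: V_out = V_mid × R4/(R3+R4) = 9.830 × 91700/97300 = 9.26 V.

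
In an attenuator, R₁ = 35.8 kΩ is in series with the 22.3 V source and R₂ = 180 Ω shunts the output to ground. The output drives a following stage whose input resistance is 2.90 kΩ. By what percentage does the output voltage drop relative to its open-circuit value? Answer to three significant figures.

The divider's output (Thévenin) resistance is R₁‖R₂ = 179.1 Ω.
Fractional drop under load = R_th/(R_th + R_L) = 179.1 / (179.1 + 2900) = 0.05817.
So the output falls by 5.82 %.

5.82 %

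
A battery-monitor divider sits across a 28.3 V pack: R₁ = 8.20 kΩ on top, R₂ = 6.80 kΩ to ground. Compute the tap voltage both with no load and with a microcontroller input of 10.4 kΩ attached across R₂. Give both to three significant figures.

Open-circuit: V = 28.3 × 6.80/(8.20 + 6.80) = 12.8 V.
With the load, R₂ becomes R₂‖R_L = 4.112 kΩ, so V = 28.3 × 4.112/12.31 = 9.45 V.

Unloaded: 12.8 V; loaded: 9.45 V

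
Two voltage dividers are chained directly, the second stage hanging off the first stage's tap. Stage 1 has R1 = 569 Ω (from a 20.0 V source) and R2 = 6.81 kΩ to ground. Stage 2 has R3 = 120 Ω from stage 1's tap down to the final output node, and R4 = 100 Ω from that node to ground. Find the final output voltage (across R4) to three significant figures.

Stage 2 presents R3+R4 = 220.0 Ω as a load on stage 1's tap.
Stage 1's lower leg becomes R2‖(R3+R4) = 213.1 Ω, so V_mid = 20.0 × 213.1/782.1 = 5.450 V.
Stage 2 is itself unloaded: V_out = V_mid × R4/(R3+R4) = 5.450 × 100/220.0 = 2.48 V.

V_out ≈ 2.48 V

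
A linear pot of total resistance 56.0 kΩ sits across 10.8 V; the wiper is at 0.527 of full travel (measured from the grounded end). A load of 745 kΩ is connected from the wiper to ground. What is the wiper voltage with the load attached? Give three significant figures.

V ≈ 5.59 V

The wiper splits the pot into (1−α)R = 26.49 kΩ above and αR = 29.51 kΩ below.
Lower section ‖ load = 28.39 kΩ.
V_wiper = 10.8 × 28.39/(26.49 + 28.39) = 5.59 V.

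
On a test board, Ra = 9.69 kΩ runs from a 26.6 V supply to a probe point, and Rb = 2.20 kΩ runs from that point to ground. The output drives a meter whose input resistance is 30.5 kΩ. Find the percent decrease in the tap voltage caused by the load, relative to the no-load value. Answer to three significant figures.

The divider's output (Thévenin) resistance is Ra‖Rb = 1.793 kΩ.
Fractional drop under load = R_th/(R_th + R_L) = 1.793 / (1.793 + 30.5) = 0.05552.
So the output falls by 5.55 %.

5.55 %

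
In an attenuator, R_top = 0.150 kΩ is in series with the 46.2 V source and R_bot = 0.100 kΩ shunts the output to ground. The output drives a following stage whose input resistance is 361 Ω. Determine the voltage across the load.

The load sits in parallel with R_bot: R_bot‖R_L = (100 × 361) / (100 + 361) = 78.31 Ω.
V_out = 46.2 × 78.31 / (150 + 78.31) = 46.2 × 78.31/228.3 = 15.8 V.

V_out ≈ 15.8 V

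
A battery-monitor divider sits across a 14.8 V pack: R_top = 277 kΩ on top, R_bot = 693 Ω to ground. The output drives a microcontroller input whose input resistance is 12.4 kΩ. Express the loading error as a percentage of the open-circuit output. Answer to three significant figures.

5.28 %

The divider's output (Thévenin) resistance is R_top‖R_bot = 691.3 Ω.
Fractional drop under load = R_th/(R_th + R_L) = 691.3 / (691.3 + 12400) = 0.05280.
So the output falls by 5.28 %.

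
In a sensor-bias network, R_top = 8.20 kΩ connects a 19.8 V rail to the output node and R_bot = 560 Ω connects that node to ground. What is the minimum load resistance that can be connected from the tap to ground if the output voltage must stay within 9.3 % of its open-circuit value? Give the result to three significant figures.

R_L(min) ≈ 5.11 kΩ

Output resistance R_th = R_top‖R_bot = (8200 × 560)/8760 = 524.2 Ω.
The fractional drop is R_th/(R_th + R_L); requiring this ≤ 0.0930 gives R_L ≥ R_th(1/0.0930 − 1) = 524.2 × 9.753 = 5.11 kΩ.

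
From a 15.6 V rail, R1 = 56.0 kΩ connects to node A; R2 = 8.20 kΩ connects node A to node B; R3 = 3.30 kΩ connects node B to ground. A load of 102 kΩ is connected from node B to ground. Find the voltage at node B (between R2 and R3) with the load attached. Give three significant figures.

At node B, R3 is in parallel with the load: R3‖R_L = 3.197 kΩ.
Below node A the resistance is R2 + (R3‖R_L) = 11.40 kΩ, so V_A = 15.6 × 11.40/67.40 = 2.638 V.
Then V_B = V_A × (R3‖R_L)/(R2 + R3‖R_L) = 2.638 × 3.197/11.40 = 0.740 V.

V ≈ 0.740 V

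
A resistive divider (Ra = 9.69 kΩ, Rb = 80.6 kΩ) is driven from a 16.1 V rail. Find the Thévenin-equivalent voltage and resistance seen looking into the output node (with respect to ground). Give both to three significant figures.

V_th is the open-circuit tap voltage: 16.1 × 80.6/(9.69 + 80.6) = 14.4 V.
With the supply zeroed, Ra and Rb appear in parallel from the tap: R_th = Ra‖Rb = (9.69 × 80.6)/90.29 = 8.65 kΩ.

V_th = 14.4 V, R_th = 8.65 kΩ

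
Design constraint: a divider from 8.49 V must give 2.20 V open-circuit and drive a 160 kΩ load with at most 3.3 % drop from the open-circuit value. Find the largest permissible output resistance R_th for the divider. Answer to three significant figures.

Loading drop = R_th/(R_th + R_L) ≤ 0.0330, so R_th ≤ R_L · ε/(1−ε) = 160 kΩ × 0.0330/0.9670 = 5.46 kΩ.

R_th ≤ 5.46 kΩ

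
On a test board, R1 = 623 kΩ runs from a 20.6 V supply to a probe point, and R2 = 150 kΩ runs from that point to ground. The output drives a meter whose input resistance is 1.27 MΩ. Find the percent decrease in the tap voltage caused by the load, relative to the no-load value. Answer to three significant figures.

8.69 %

The divider's output (Thévenin) resistance is R1‖R2 = 120.9 kΩ.
Fractional drop under load = R_th/(R_th + R_L) = 120.9 / (120.9 + 1270) = 0.08692.
So the output falls by 8.69 %.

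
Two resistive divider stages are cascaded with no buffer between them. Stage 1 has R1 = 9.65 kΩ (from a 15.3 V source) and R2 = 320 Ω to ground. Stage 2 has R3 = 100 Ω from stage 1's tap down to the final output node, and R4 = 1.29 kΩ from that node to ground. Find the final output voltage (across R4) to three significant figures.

Stage 2 presents R3+R4 = 1390 Ω as a load on stage 1's tap.
Stage 1's lower leg becomes R2‖(R3+R4) = 260.1 Ω, so V_mid = 15.3 × 260.1/9910 = 0.4016 V.
Stage 2 is itself unloaded: V_out = V_mid × R4/(R3+R4) = 0.4016 × 1290/1390 = 0.373 V.

V_out ≈ 0.373 V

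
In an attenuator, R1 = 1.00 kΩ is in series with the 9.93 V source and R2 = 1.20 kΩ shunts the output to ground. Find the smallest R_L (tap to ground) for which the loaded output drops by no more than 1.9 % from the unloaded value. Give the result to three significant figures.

Output resistance R_th = R1‖R2 = (1000 × 1200)/2200 = 545.5 Ω.
The fractional drop is R_th/(R_th + R_L); requiring this ≤ 0.0190 gives R_L ≥ R_th(1/0.0190 − 1) = 545.5 × 51.63 = 28.2 kΩ.

R_L(min) ≈ 28.2 kΩ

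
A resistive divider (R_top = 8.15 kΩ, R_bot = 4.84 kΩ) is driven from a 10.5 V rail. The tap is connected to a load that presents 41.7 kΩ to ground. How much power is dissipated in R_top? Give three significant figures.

Total resistance from the source is R_top + (R_bot‖R_L) = 12.49 kΩ, so I = 10.5/12.49 kΩ = 0.8409 mA.
P = I²·R_top = (0.8409 mA)² × 8.15 kΩ = 5.76 mW.

P ≈ 5.76 mW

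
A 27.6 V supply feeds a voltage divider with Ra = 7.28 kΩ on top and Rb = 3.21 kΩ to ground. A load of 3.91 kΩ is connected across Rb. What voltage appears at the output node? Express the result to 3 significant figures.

V_out ≈ 5.38 V

The load sits in parallel with Rb: Rb‖R_L = (3.21 × 3.91) / (3.21 + 3.91) = 1.763 kΩ.
V_out = 27.6 × 1.763 / (7.28 + 1.763) = 27.6 × 1.763/9.043 = 5.38 V.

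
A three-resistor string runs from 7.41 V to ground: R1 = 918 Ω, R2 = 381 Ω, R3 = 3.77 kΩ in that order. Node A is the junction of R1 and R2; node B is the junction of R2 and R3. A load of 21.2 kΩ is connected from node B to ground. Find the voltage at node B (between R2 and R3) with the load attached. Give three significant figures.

At node B, R3 is in parallel with the load: R3‖R_L = 3201 Ω.
Below node A the resistance is R2 + (R3‖R_L) = 3582 Ω, so V_A = 7.41 × 3582/4500 = 5.898 V.
Then V_B = V_A × (R3‖R_L)/(R2 + R3‖R_L) = 5.898 × 3201/3582 = 5.27 V.

V ≈ 5.27 V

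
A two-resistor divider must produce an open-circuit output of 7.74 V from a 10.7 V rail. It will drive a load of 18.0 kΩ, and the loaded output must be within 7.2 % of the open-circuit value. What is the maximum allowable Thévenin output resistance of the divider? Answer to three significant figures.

Loading drop = R_th/(R_th + R_L) ≤ 0.0720, so R_th ≤ R_L · ε/(1−ε) = 18.0 kΩ × 0.0720/0.9280 = 1.40 kΩ.

R_th ≤ 1.40 kΩ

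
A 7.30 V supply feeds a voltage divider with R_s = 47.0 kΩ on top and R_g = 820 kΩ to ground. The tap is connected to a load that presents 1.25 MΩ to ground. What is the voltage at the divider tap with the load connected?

V_out ≈ 6.67 V

The load sits in parallel with R_g: R_g‖R_L = (820 × 1250) / (820 + 1250) = 495.2 kΩ.
V_out = 7.30 × 495.2 / (47.0 + 495.2) = 7.30 × 495.2/542.2 = 6.67 V.
(Unloaded it would have been 6.90 V.)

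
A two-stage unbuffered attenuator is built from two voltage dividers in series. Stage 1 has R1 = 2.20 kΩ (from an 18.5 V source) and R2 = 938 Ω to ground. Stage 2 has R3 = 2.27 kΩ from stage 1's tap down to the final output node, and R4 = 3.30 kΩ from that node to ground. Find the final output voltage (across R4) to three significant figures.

Stage 2 presents R3+R4 = 5570 Ω as a load on stage 1's tap.
Stage 1's lower leg becomes R2‖(R3+R4) = 802.8 Ω, so V_mid = 18.5 × 802.8/3003 = 4.946 V.
Stage 2 is itself unloaded: V_out = V_mid × R4/(R3+R4) = 4.946 × 3300/5570 = 2.93 V.

V_out ≈ 2.93 V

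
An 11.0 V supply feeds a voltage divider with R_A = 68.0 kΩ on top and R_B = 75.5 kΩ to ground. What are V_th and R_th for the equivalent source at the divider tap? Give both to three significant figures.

V_th is the open-circuit tap voltage: 11.0 × 75.5/(68.0 + 75.5) = 5.79 V.
With the supply zeroed, R_A and R_B appear in parallel from the tap: R_th = R_A‖R_B = (68.0 × 75.5)/143.5 = 35.8 kΩ.

V_th = 5.79 V, R_th = 35.8 kΩ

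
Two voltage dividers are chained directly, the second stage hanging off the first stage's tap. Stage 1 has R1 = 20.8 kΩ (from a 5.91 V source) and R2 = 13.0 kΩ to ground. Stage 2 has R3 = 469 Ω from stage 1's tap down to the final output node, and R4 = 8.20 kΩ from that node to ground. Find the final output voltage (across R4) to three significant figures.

Stage 2 presents R3+R4 = 8669 Ω as a load on stage 1's tap.
Stage 1's lower leg becomes R2‖(R3+R4) = 5201 Ω, so V_mid = 5.91 × 5201/26000 = 1.182 V.
Stage 2 is itself unloaded: V_out = V_mid × R4/(R3+R4) = 1.182 × 8200/8669 = 1.12 V.

V_out ≈ 1.12 V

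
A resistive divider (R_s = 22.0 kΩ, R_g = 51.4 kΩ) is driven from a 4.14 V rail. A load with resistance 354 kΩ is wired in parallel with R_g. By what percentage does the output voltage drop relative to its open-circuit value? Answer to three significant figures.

The divider's output (Thévenin) resistance is R_s‖R_g = 15.41 kΩ.
Fractional drop under load = R_th/(R_th + R_L) = 15.41 / (15.41 + 354) = 0.04170.
So the output falls by 4.17 %.

4.17 %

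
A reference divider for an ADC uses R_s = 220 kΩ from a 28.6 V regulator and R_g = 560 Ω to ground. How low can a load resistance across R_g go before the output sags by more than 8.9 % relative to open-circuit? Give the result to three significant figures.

R_L(min) ≈ 5.72 kΩ

Output resistance R_th = R_s‖R_g = (220000 × 560)/220600 = 558.6 Ω.
The fractional drop is R_th/(R_th + R_L); requiring this ≤ 0.0890 gives R_L ≥ R_th(1/0.0890 − 1) = 558.6 × 10.24 = 5.72 kΩ.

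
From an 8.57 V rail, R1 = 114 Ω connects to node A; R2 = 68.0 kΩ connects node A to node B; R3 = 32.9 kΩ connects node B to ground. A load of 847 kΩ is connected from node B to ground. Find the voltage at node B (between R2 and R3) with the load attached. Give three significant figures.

At node B, R3 is in parallel with the load: R3‖R_L = 31670 Ω.
Below node A the resistance is R2 + (R3‖R_L) = 99670 Ω, so V_A = 8.57 × 99670/99780 = 8.560 V.
Then V_B = V_A × (R3‖R_L)/(R2 + R3‖R_L) = 8.560 × 31670/99670 = 2.72 V.

V ≈ 2.72 V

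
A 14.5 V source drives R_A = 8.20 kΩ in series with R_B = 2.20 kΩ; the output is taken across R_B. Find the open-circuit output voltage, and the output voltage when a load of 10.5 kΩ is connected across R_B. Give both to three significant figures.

Unloaded: 3.07 V; loaded: 2.63 V

Open-circuit: V = 14.5 × 2.20/(8.20 + 2.20) = 3.07 V.
With the load, R_B becomes R_B‖R_L = 1.819 kΩ, so V = 14.5 × 1.819/10.02 = 2.63 V.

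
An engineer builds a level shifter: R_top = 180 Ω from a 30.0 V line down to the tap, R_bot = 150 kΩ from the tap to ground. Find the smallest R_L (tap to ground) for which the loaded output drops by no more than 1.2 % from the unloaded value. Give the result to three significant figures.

R_L(min) ≈ 14.8 kΩ

Output resistance R_th = R_top‖R_bot = (180 × 150000)/150200 = 179.8 Ω.
The fractional drop is R_th/(R_th + R_L); requiring this ≤ 0.0120 gives R_L ≥ R_th(1/0.0120 − 1) = 179.8 × 82.33 = 14.8 kΩ.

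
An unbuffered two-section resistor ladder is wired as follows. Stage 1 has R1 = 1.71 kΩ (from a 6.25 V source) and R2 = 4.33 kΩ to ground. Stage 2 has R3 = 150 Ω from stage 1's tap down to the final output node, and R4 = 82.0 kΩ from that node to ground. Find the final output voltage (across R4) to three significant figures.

V_out ≈ 4.41 V

Stage 2 presents R3+R4 = 82150 Ω as a load on stage 1's tap.
Stage 1's lower leg becomes R2‖(R3+R4) = 4113 Ω, so V_mid = 6.25 × 4113/5823 = 4.415 V.
Stage 2 is itself unloaded: V_out = V_mid × R4/(R3+R4) = 4.415 × 82000/82150 = 4.41 V.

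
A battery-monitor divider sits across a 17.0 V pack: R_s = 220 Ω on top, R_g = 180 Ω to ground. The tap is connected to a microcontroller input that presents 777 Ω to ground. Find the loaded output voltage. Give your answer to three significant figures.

The load sits in parallel with R_g: R_g‖R_L = (180 × 777) / (180 + 777) = 146.1 Ω.
V_out = 17.0 × 146.1 / (220 + 146.1) = 17.0 × 146.1/366.1 = 6.79 V.

V_out ≈ 6.79 V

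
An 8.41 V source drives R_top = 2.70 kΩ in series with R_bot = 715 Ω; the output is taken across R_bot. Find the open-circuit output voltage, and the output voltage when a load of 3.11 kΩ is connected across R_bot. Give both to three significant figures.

Open-circuit: V = 8.41 × 715/(2700 + 715) = 1.76 V.
With the load, R_bot becomes R_bot‖R_L = 581.3 Ω, so V = 8.41 × 581.3/3281 = 1.49 V.

Unloaded: 1.76 V; loaded: 1.49 V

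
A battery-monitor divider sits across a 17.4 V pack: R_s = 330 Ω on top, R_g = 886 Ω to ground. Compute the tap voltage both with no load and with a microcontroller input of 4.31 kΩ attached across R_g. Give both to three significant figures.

Unloaded: 12.7 V; loaded: 12.0 V

Open-circuit: V = 17.4 × 886/(330 + 886) = 12.7 V.
With the load, R_g becomes R_g‖R_L = 734.9 Ω, so V = 17.4 × 734.9/1065 = 12.0 V.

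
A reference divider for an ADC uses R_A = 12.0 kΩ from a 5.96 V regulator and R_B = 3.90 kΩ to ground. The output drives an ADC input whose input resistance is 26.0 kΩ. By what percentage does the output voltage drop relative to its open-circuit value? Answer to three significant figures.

Unloaded V = 5.96 × 3.90/15.90 = 1.4619 V.
Loaded: R_B‖R_L = 3.391 kΩ, giving V = 5.96 × 3.391/15.39 = 1.3132 V.
Drop = (1.4619 − 1.3132) / 1.4619 = 10.2 %.

10.2 %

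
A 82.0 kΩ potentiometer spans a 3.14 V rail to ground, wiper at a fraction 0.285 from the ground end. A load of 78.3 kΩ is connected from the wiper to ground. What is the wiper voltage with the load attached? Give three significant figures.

The wiper splits the pot into (1−α)R = 58.63 kΩ above and αR = 23.37 kΩ below.
Lower section ‖ load = 18.00 kΩ.
V_wiper = 3.14 × 18.00/(58.63 + 18.00) = 0.738 V.

V ≈ 0.738 V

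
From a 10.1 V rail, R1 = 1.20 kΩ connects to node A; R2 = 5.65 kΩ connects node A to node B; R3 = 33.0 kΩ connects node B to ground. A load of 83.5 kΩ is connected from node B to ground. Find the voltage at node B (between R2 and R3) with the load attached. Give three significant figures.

V ≈ 7.83 V

At node B, R3 is in parallel with the load: R3‖R_L = 23.65 kΩ.
Below node A the resistance is R2 + (R3‖R_L) = 29.30 kΩ, so V_A = 10.1 × 29.30/30.50 = 9.703 V.
Then V_B = V_A × (R3‖R_L)/(R2 + R3‖R_L) = 9.703 × 23.65/29.30 = 7.83 V.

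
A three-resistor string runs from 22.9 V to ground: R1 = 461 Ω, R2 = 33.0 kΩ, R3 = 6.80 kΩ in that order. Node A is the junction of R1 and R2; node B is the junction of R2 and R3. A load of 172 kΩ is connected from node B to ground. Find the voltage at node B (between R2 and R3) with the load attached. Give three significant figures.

V ≈ 3.74 V

At node B, R3 is in parallel with the load: R3‖R_L = 6541 Ω.
Below node A the resistance is R2 + (R3‖R_L) = 39540 Ω, so V_A = 22.9 × 39540/40000 = 22.64 V.
Then V_B = V_A × (R3‖R_L)/(R2 + R3‖R_L) = 22.64 × 6541/39540 = 3.74 V.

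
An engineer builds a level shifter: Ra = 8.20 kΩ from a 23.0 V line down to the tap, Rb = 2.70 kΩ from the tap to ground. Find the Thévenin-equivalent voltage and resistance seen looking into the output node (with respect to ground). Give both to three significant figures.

V_th = 5.70 V, R_th = 2.03 kΩ

V_th is the open-circuit tap voltage: 23.0 × 2.70/(8.20 + 2.70) = 5.70 V.
With the supply zeroed, Ra and Rb appear in parallel from the tap: R_th = Ra‖Rb = (8.20 × 2.70)/10.90 = 2.03 kΩ.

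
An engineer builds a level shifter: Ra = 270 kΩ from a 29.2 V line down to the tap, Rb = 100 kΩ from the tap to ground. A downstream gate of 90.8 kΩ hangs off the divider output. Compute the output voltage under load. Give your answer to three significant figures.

V_out ≈ 4.38 V

The load sits in parallel with Rb: Rb‖R_L = (100 × 90.8) / (100 + 90.8) = 47.59 kΩ.
V_out = 29.2 × 47.59 / (270 + 47.59) = 29.2 × 47.59/317.6 = 4.38 V.
(Unloaded it would have been 7.89 V.)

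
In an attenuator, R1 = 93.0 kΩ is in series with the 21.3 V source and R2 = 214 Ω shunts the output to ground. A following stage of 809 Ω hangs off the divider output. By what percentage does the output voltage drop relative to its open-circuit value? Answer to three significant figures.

The divider's output (Thévenin) resistance is R1‖R2 = 213.5 Ω.
Fractional drop under load = R_th/(R_th + R_L) = 213.5 / (213.5 + 809) = 0.2088.
So the output falls by 20.9 %.

20.9 %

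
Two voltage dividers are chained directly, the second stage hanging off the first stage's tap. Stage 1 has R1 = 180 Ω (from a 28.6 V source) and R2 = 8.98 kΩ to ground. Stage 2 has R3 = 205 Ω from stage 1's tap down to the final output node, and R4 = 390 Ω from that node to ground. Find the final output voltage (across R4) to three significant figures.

Stage 2 presents R3+R4 = 595.0 Ω as a load on stage 1's tap.
Stage 1's lower leg becomes R2‖(R3+R4) = 558.0 Ω, so V_mid = 28.6 × 558.0/738.0 = 21.62 V.
Stage 2 is itself unloaded: V_out = V_mid × R4/(R3+R4) = 21.62 × 390/595.0 = 14.2 V.

V_out ≈ 14.2 V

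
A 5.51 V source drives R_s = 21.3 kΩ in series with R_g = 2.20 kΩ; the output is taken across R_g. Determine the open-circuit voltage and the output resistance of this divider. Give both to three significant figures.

V_th = 0.516 V, R_th = 1.99 kΩ

V_th is the open-circuit tap voltage: 5.51 × 2.20/(21.3 + 2.20) = 0.516 V.
With the supply zeroed, R_s and R_g appear in parallel from the tap: R_th = R_s‖R_g = (21.3 × 2.20)/23.50 = 1.99 kΩ.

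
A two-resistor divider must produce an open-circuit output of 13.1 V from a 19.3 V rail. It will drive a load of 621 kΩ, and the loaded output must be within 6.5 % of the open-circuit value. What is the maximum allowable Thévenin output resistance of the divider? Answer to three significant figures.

R_th ≤ 43.2 kΩ

Loading drop = R_th/(R_th + R_L) ≤ 0.0650, so R_th ≤ R_L · ε/(1−ε) = 621 kΩ × 0.0650/0.9350 = 43.2 kΩ.
(Any R1, R2 with R2/(R1+R2) = 0.679 and R1‖R2 ≤ 43.2 kΩ will meet the spec.)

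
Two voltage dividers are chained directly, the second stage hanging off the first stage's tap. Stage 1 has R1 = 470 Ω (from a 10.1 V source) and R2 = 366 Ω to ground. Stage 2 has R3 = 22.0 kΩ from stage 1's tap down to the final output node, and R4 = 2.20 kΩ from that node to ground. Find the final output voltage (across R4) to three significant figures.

Stage 2 presents R3+R4 = 24200 Ω as a load on stage 1's tap.
Stage 1's lower leg becomes R2‖(R3+R4) = 360.5 Ω, so V_mid = 10.1 × 360.5/830.5 = 4.384 V.
Stage 2 is itself unloaded: V_out = V_mid × R4/(R3+R4) = 4.384 × 2200/24200 = 0.399 V.

V_out ≈ 0.399 V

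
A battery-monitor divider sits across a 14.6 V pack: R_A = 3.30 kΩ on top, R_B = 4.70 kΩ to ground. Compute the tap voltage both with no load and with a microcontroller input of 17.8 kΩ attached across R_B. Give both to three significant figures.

Open-circuit: V = 14.6 × 4.70/(3.30 + 4.70) = 8.58 V.
With the load, R_B becomes R_B‖R_L = 3.718 kΩ, so V = 14.6 × 3.718/7.018 = 7.74 V.

Unloaded: 8.58 V; loaded: 7.74 V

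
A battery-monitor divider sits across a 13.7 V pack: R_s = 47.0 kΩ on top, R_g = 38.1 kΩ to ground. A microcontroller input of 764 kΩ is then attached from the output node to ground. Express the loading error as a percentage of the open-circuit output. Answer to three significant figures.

2.68 %

The divider's output (Thévenin) resistance is R_s‖R_g = 21.04 kΩ.
Fractional drop under load = R_th/(R_th + R_L) = 21.04 / (21.04 + 764) = 0.02680.
So the output falls by 2.68 %.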